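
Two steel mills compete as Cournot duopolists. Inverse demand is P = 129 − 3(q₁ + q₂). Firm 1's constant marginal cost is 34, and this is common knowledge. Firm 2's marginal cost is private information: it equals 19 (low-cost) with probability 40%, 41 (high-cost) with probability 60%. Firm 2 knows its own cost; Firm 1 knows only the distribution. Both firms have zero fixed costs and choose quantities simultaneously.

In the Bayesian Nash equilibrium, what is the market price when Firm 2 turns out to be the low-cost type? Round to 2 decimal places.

58.47

Firm 2 with cost c maximizes (129 − 3(q₁+q₂) − c)·q₂, giving q₂(c) = (129 − c − 3q₁)/6.
E[c₂] = 0.4·19 + 0.6·41 = 32.2
Firm 1's FOC against E[q₂] yields q₁ = (129 − 2·34 + E[c₂])/9 = (129 − 68 + 32.2)/9 = 10.3556.
q₂(low-cost) = 13.1556, so P = 129 − 3·(10.3556 + 13.1556) = 58.4667.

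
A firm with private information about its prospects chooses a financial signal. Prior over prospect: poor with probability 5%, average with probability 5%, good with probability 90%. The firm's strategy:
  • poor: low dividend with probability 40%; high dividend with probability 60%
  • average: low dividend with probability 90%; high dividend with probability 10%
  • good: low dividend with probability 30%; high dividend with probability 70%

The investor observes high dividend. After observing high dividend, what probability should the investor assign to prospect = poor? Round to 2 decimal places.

Apply Bayes' rule using the sender's strategy as the likelihood.
P(high dividend) = 0.05·0.6 + 0.05·0.1 + 0.9·0.7 = 0.665
P(poor | high dividend) = (0.05·0.6) / 0.665 = 0.03 / 0.665 = 0.0451128

0.05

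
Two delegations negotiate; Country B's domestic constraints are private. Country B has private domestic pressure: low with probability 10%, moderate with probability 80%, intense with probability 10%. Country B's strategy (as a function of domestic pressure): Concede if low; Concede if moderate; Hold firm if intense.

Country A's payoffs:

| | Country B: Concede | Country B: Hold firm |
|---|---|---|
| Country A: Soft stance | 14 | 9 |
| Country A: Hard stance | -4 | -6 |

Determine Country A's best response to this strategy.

Soft stance

Compute Country A's expected payoff for each action, taking the expectation over Country B's type.
E[Soft stance] = 0.1·(14) + 0.8·(14) + 0.1·(9) = 13.5
E[Hard stance] = 0.1·(-4) + 0.8·(-4) + 0.1·(-6) = -4.2
Best response: Soft stance (13.5 is the largest).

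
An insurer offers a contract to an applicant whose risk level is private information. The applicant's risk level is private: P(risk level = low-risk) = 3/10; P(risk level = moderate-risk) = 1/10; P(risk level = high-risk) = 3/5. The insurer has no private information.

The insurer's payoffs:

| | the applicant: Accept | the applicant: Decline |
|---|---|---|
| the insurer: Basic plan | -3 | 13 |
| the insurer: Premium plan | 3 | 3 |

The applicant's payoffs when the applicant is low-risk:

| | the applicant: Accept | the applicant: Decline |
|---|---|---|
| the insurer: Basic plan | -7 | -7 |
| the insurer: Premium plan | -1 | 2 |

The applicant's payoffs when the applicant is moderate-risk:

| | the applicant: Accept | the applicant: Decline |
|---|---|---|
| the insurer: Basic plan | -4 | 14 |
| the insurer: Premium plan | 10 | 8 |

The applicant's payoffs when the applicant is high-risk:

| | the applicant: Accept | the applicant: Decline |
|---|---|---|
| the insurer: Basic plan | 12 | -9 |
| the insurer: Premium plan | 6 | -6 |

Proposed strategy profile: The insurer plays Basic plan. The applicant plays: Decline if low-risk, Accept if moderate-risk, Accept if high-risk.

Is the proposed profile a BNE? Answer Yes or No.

No

A profile is a BNE iff every type of every player is best-responding given beliefs about the other side.
The insurer plays Basic plan: E[Basic plan] = 3/10·(13) + 1/10·(-3) + 3/5·(-3) = 9/5; E[Premium plan] = 3. Not best-responding. ✗
The applicant (risk level low-risk), facing Basic plan: Accept gives -7, Decline gives -7. Proposed Decline is best. ✓
The applicant (risk level moderate-risk), facing Basic plan: Accept gives -4, Decline gives 14. Proposed Accept is not best — profitable deviation exists. ✗
The applicant (risk level high-risk), facing Basic plan: Accept gives 12, Decline gives -9. Proposed Accept is best. ✓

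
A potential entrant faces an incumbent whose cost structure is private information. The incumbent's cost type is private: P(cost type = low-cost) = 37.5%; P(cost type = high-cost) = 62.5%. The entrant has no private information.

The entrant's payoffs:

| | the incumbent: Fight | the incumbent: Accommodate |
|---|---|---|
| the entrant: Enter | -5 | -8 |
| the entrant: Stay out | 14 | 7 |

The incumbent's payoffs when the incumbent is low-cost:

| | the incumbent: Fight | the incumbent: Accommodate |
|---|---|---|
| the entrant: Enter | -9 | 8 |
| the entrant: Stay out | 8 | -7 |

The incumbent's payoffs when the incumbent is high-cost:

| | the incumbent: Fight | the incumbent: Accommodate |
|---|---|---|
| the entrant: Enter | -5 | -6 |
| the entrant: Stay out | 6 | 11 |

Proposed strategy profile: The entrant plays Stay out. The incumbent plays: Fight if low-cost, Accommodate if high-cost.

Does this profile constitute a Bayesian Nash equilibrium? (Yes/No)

Yes

A profile is a BNE iff every type of every player is best-responding given beliefs about the other side.
The entrant plays Stay out: E[Stay out] = 0.375·(14) + 0.625·(7) = 9.625; E[Enter] = -6.875. Best-responding. ✓
The incumbent (cost type low-cost), facing Stay out: Fight gives 8, Accommodate gives -7. Proposed Fight is best. ✓
The incumbent (cost type high-cost), facing Stay out: Fight gives 6, Accommodate gives 11. Proposed Accommodate is best. ✓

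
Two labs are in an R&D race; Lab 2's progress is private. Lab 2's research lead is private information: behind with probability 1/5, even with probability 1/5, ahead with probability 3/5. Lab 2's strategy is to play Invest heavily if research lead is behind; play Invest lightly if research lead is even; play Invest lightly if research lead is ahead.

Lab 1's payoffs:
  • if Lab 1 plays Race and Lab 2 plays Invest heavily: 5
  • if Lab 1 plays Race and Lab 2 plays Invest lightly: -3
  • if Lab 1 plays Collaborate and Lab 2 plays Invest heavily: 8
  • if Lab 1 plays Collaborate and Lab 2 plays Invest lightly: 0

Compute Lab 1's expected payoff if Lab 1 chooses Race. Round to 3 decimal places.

-1.400

E[Race] = 1/5·5 + 1/5·(-3) + 3/5·(-3) = 1 + (-3/5) + (-9/5) = -7/5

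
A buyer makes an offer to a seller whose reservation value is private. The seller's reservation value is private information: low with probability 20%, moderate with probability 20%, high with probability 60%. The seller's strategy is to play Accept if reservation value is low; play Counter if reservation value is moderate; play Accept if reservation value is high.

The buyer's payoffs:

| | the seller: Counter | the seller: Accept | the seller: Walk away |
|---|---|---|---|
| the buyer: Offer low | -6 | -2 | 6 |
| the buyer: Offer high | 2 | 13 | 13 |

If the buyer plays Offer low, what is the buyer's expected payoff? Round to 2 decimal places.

Take the expectation over the seller's reservation value, weighting each type's action by its prior probability.
E[Offer low] = 0.2·(-2) + 0.2·(-6) + 0.6·(-2) = (-0.4) + (-1.2) + (-1.2) = -2.8

-2.80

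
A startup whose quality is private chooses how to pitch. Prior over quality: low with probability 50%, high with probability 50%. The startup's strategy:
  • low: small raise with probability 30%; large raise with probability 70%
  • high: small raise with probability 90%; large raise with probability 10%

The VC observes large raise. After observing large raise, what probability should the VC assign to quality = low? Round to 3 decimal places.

0.875

P(large raise) = 0.5·0.7 + 0.5·0.1 = 0.4
P(low | large raise) = (0.5·0.7) / 0.4 = 0.35 / 0.4 = 0.875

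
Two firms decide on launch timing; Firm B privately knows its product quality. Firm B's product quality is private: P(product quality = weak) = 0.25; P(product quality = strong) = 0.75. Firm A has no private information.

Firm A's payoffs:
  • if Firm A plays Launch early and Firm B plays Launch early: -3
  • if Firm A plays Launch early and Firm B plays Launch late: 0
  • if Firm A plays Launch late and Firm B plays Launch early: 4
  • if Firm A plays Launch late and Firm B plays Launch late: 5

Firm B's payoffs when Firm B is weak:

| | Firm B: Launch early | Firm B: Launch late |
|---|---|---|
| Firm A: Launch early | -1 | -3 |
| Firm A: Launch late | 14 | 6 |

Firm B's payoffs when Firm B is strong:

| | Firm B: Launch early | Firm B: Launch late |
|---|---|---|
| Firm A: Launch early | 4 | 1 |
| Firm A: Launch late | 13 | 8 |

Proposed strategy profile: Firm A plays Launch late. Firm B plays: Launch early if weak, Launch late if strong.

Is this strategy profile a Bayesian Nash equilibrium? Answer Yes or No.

A profile is a BNE iff every type of every player is best-responding given beliefs about the other side.
Firm A plays Launch late: E[Launch late] = 0.25·(4) + 0.75·(5) = 4.75; E[Launch early] = -0.75. Best-responding. ✓
Firm B (product quality weak), facing Launch late: Launch early gives 14, Launch late gives 6. Proposed Launch early is best. ✓
Firm B (product quality strong), facing Launch late: Launch early gives 13, Launch late gives 8. Proposed Launch late is not best — profitable deviation exists. ✗

No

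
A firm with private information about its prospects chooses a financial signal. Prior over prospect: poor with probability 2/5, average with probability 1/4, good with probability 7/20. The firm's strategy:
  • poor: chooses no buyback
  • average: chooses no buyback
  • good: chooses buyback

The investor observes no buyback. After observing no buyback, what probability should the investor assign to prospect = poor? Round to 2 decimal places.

P(no buyback) = (2/5)·1 + (1/4)·1 + (7/20)·0 = 13/20
P(poor | no buyback) = ((2/5)·1) / (13/20) = (2/5) / (13/20) = 8/13

0.62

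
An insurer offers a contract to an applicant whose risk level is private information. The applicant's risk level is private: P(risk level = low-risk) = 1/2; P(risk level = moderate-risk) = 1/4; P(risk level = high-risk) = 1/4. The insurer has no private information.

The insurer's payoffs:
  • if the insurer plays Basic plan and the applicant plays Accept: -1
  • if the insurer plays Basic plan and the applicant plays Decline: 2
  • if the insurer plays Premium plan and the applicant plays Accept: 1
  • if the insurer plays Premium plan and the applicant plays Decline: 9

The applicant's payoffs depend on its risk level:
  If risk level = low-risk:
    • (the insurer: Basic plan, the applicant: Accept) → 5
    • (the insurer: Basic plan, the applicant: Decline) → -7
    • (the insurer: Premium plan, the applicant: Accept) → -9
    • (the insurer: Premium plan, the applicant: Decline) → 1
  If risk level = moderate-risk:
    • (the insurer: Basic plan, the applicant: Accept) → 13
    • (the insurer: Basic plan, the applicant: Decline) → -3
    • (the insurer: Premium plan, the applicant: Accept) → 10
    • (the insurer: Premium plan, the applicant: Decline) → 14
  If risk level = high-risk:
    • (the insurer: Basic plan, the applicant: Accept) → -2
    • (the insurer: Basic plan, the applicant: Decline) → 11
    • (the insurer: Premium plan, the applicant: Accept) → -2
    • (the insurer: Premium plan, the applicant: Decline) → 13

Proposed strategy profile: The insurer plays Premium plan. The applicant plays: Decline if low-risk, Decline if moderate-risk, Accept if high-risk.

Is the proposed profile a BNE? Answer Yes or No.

A profile is a BNE iff every type of every player is best-responding given beliefs about the other side.
The insurer plays Premium plan: E[Premium plan] = 1/2·(9) + 1/4·(9) + 1/4·(1) = 7; E[Basic plan] = 5/4. Best-responding. ✓
The applicant (risk level low-risk), facing Premium plan: Accept gives -9, Decline gives 1. Proposed Decline is best. ✓
The applicant (risk level moderate-risk), facing Premium plan: Accept gives 10, Decline gives 14. Proposed Decline is best. ✓
The applicant (risk level high-risk), facing Premium plan: Accept gives -2, Decline gives 13. Proposed Accept is not best — profitable deviation exists. ✗

No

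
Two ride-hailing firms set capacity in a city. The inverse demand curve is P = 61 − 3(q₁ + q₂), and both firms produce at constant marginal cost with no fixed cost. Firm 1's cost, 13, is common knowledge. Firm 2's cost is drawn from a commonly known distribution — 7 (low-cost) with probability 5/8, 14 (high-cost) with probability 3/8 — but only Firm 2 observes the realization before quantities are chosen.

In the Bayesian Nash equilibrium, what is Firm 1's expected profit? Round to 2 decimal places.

Firm 2 with cost c maximizes (61 − 3(q₁+q₂) − c)·q₂, giving q₂(c) = (61 − c − 3q₁)/6.
E[c₂] = 5/8·7 + 3/8·14 = 9.625
Firm 1's FOC against E[q₂] yields q₁ = (61 − 2·13 + E[c₂])/9 = (61 − 26 + 9.625)/9 = 4.95833.
E[P] = 61 − 3·(q₁ + E[q₂]) = 27.875; Firm 1's expected profit = (E[P] − 13)·q₁ = (27.875 − 13)·4.95833 = 73.7552.

73.76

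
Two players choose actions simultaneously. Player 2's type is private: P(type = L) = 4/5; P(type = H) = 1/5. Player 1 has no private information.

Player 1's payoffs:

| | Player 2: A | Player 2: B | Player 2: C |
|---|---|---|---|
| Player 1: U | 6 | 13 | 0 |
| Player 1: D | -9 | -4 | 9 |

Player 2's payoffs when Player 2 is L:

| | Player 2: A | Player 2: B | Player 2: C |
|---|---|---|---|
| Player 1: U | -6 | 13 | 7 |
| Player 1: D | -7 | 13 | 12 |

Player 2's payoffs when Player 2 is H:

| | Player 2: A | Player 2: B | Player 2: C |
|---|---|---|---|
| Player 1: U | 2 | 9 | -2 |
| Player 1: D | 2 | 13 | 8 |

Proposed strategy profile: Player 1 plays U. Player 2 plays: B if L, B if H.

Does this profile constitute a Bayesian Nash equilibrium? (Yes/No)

Yes

Player 1 plays U: E[U] = 4/5·(13) + 1/5·(13) = 13; E[D] = -4. Best-responding. ✓
Player 2 (type L), facing U: A gives -6, B gives 13, C gives 7. Proposed B is best. ✓
Player 2 (type H), facing U: A gives 2, B gives 9, C gives -2. Proposed B is best. ✓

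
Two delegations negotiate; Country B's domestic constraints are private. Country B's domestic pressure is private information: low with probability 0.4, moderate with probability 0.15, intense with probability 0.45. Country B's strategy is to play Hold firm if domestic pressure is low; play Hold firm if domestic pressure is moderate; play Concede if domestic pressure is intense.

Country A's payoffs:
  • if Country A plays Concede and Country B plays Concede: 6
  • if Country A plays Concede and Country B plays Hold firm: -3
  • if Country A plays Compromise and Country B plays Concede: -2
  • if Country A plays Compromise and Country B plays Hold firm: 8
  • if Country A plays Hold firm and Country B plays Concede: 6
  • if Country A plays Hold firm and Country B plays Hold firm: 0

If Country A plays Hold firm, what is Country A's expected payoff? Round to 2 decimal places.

2.70

Take the expectation over Country B's domestic pressure, weighting each type's action by its prior probability.
E[Hold firm] = 0.4·0 + 0.15·0 + 0.45·6 = 0 + 0 + 2.7 = 2.7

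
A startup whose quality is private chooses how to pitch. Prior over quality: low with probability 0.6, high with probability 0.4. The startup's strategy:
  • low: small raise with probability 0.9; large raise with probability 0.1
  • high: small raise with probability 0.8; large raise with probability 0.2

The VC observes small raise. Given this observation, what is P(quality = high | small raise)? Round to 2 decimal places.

P(small raise) = 0.6·0.9 + 0.4·0.8 = 0.86
P(high | small raise) = (0.4·0.8) / 0.86 = 0.32 / 0.86 = 0.372093

0.37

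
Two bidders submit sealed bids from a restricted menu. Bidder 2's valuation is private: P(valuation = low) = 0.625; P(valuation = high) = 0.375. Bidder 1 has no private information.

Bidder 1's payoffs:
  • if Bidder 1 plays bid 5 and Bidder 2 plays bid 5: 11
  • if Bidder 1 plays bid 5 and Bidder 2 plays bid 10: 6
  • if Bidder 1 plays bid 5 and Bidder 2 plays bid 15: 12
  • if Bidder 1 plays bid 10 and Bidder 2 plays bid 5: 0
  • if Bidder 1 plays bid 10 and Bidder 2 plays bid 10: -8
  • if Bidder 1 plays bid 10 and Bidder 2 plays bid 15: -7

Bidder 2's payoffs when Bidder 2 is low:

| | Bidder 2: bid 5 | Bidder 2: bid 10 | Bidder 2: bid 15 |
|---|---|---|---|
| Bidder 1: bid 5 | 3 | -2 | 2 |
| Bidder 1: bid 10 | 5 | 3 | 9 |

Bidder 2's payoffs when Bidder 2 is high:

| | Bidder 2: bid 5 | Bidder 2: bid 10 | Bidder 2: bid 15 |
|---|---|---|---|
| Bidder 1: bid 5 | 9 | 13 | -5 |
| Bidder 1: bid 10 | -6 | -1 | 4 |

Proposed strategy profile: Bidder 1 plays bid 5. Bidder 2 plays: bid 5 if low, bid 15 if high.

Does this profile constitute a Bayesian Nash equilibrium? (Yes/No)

No

Bidder 1 plays bid 5: E[bid 5] = 0.625·(11) + 0.375·(12) = 11.375; E[bid 10] = -2.625. Best-responding. ✓
Bidder 2 (valuation low), facing bid 5: bid 5 gives 3, bid 10 gives -2, bid 15 gives 2. Proposed bid 5 is best. ✓
Bidder 2 (valuation high), facing bid 5: bid 5 gives 9, bid 10 gives 13, bid 15 gives -5. Proposed bid 15 is not best — profitable deviation exists. ✗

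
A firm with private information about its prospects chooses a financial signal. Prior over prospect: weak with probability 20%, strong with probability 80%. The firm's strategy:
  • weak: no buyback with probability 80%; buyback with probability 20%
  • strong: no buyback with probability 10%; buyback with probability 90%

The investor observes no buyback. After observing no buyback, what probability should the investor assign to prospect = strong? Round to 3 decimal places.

Apply Bayes' rule using the sender's strategy as the likelihood.
P(no buyback) = 0.2·0.8 + 0.8·0.1 = 0.24
P(strong | no buyback) = (0.8·0.1) / 0.24 = 0.08 / 0.24 = 0.333333

0.333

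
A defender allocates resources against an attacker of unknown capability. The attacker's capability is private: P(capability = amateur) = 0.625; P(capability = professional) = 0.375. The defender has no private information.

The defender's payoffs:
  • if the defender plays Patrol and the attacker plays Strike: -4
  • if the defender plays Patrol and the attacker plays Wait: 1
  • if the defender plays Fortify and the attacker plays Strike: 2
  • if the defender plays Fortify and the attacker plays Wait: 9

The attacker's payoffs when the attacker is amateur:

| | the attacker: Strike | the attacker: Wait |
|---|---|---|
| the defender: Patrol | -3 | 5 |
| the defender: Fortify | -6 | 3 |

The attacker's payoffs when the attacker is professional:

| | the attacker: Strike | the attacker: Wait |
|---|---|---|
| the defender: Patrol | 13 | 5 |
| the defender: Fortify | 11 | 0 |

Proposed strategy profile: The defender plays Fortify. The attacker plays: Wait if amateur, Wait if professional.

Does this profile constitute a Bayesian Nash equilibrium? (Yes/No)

The defender plays Fortify: E[Fortify] = 0.625·(9) + 0.375·(9) = 9; E[Patrol] = 1. Best-responding. ✓
The attacker (capability amateur), facing Fortify: Strike gives -6, Wait gives 3. Proposed Wait is best. ✓
The attacker (capability professional), facing Fortify: Strike gives 11, Wait gives 0. Proposed Wait is not best — profitable deviation exists. ✗

No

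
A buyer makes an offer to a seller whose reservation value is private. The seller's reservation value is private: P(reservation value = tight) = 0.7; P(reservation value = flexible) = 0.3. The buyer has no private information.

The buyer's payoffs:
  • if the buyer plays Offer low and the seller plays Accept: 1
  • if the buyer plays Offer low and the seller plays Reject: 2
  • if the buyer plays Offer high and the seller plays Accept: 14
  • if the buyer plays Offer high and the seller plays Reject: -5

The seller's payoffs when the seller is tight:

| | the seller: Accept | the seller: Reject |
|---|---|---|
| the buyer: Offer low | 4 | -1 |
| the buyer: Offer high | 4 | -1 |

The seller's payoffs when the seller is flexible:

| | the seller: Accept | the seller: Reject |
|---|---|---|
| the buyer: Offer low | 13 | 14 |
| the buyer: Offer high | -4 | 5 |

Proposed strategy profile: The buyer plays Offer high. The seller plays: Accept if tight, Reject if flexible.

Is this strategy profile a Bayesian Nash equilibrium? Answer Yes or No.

Yes

A profile is a BNE iff every type of every player is best-responding given beliefs about the other side.
The buyer plays Offer high: E[Offer high] = 0.7·(14) + 0.3·(-5) = 8.3; E[Offer low] = 1.3. Best-responding. ✓
The seller (reservation value tight), facing Offer high: Accept gives 4, Reject gives -1. Proposed Accept is best. ✓
The seller (reservation value flexible), facing Offer high: Accept gives -4, Reject gives 5. Proposed Reject is best. ✓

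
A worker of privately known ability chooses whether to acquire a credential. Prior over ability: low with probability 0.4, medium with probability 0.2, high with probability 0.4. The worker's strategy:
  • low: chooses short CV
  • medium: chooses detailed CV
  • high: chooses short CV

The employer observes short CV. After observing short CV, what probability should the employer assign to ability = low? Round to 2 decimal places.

P(short CV) = 0.4·1 + 0.2·0 + 0.4·1 = 0.8
P(low | short CV) = (0.4·1) / 0.8 = 0.4 / 0.8 = 0.5

0.50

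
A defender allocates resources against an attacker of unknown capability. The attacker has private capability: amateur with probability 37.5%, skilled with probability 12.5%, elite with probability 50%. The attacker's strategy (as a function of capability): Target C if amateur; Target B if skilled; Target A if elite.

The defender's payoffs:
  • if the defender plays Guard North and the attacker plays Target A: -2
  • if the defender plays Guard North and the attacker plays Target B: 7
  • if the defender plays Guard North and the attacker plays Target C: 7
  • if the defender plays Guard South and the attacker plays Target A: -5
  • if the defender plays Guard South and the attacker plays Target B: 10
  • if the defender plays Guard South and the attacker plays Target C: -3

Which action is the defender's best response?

Guard North

E[Guard North] = 0.375·(7) + 0.125·(7) + 0.5·(-2) = 2.5
E[Guard South] = 0.375·(-3) + 0.125·(10) + 0.5·(-5) = -2.375
Best response: Guard North (2.5 is the largest).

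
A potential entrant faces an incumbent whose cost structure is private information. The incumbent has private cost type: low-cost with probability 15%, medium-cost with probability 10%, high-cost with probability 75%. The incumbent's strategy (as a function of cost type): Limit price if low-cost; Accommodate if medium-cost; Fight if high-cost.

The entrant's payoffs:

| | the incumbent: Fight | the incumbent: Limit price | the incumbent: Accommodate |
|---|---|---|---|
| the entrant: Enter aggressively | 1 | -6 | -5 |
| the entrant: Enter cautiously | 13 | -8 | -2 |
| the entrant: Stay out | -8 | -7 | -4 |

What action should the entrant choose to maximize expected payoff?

Enter cautiously

E[Enter aggressively] = 0.15·(-6) + 0.1·(-5) + 0.75·(1) = -0.65
E[Enter cautiously] = 0.15·(-8) + 0.1·(-2) + 0.75·(13) = 8.35
E[Stay out] = 0.15·(-7) + 0.1·(-4) + 0.75·(-8) = -7.45
Best response: Enter cautiously (8.35 is the largest).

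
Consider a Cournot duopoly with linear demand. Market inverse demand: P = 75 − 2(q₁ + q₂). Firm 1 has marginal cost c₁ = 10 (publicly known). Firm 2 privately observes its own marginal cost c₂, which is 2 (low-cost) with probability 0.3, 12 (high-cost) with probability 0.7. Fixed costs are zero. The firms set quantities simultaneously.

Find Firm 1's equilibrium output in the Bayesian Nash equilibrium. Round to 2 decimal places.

10.67

Type-c best response for Firm 2: q₂(c) = (75 − c)/4 − q₁/2.
Firm 1 maximizes expected profit; its first-order condition is 75 − 4q₁ − 2E[q₂] − 10 = 0.
Substituting E[q₂] and solving: E[c₂] = 9, so q₁ = (75 − 2·10 + 9)/6 = 10.6667.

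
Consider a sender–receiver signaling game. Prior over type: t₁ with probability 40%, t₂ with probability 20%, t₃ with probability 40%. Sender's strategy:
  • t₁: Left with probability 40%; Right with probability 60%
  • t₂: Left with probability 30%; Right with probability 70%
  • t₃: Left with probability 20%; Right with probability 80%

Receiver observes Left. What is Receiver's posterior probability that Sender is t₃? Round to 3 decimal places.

P(Left) = 0.4·0.4 + 0.2·0.3 + 0.4·0.2 = 0.3
P(t₃ | Left) = (0.4·0.2) / 0.3 = 0.08 / 0.3 = 0.266667

0.267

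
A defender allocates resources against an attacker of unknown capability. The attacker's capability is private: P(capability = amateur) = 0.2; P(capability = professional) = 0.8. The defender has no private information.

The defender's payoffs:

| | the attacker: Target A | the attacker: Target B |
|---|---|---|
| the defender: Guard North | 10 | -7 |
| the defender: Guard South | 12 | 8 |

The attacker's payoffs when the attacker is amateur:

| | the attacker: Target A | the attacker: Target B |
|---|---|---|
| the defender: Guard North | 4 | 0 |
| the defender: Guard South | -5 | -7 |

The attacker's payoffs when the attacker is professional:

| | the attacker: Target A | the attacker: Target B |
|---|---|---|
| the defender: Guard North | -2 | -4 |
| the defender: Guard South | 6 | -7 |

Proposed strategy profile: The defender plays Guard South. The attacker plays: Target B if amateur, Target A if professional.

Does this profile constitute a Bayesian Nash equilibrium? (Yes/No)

No

A profile is a BNE iff every type of every player is best-responding given beliefs about the other side.
The defender plays Guard South: E[Guard South] = 0.2·(8) + 0.8·(12) = 11.2; E[Guard North] = 6.6. Best-responding. ✓
The attacker (capability amateur), facing Guard South: Target A gives -5, Target B gives -7. Proposed Target B is not best — profitable deviation exists. ✗
The attacker (capability professional), facing Guard South: Target A gives 6, Target B gives -7. Proposed Target A is best. ✓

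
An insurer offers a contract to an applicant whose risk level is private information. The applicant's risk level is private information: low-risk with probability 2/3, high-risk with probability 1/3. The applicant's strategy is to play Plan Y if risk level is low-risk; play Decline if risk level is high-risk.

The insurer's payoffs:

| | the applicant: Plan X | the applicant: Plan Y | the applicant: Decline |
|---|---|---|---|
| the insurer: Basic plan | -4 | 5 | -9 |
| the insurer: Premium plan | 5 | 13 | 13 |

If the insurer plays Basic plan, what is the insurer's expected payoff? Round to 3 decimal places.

0.333

E[Basic plan] = 2/3·5 + 1/3·(-9) = 10/3 + (-3) = 1/3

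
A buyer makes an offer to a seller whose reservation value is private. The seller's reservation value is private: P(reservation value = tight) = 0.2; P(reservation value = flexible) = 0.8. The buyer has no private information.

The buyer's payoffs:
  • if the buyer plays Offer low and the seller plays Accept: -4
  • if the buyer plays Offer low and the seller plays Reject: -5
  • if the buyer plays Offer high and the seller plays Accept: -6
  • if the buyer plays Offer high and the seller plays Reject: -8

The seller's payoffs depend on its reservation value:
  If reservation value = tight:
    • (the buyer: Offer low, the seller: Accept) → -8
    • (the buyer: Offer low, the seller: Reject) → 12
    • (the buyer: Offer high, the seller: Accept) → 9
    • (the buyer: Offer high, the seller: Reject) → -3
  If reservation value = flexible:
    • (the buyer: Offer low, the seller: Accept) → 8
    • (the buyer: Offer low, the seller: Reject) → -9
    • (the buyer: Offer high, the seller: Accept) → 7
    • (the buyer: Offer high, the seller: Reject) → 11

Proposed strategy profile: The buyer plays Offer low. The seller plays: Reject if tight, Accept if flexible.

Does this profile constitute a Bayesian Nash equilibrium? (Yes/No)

A profile is a BNE iff every type of every player is best-responding given beliefs about the other side.
The buyer plays Offer low: E[Offer low] = 0.2·(-5) + 0.8·(-4) = -4.2; E[Offer high] = -6.4. Best-responding. ✓
The seller (reservation value tight), facing Offer low: Accept gives -8, Reject gives 12. Proposed Reject is best. ✓
The seller (reservation value flexible), facing Offer low: Accept gives 8, Reject gives -9. Proposed Accept is best. ✓

Yes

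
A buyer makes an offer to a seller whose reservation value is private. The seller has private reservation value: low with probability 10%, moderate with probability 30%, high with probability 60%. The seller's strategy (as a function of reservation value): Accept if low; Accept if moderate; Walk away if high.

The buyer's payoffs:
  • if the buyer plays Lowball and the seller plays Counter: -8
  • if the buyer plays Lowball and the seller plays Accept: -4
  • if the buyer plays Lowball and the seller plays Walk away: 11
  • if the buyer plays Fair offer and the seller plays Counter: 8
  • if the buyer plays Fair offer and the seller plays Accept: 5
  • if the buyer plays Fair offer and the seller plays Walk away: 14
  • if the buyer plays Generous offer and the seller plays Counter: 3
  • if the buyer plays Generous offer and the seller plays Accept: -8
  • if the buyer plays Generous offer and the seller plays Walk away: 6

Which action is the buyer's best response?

Fair offer

E[Lowball] = 0.1·(-4) + 0.3·(-4) + 0.6·(11) = 5
E[Fair offer] = 0.1·(5) + 0.3·(5) + 0.6·(14) = 10.4
E[Generous offer] = 0.1·(-8) + 0.3·(-8) + 0.6·(6) = 0.4
Best response: Fair offer (10.4 is the largest).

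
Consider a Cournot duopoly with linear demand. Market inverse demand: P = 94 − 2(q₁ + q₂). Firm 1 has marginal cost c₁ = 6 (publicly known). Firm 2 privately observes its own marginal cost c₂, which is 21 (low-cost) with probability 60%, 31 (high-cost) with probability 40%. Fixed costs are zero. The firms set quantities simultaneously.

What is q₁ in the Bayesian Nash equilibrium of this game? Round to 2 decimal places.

Firm 2 with cost c maximizes (94 − 2(q₁+q₂) − c)·q₂, giving q₂(c) = (94 − c − 2q₁)/4.
E[c₂] = 0.6·21 + 0.4·31 = 25
Firm 1's FOC against E[q₂] yields q₁ = (94 − 2·6 + E[c₂])/6 = (94 − 12 + 25)/6 = 17.8333.

17.83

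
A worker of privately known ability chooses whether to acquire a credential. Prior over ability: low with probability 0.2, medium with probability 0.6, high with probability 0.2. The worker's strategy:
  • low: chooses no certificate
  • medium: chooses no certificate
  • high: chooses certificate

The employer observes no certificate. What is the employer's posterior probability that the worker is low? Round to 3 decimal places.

Apply Bayes' rule using the sender's strategy as the likelihood.
P(no certificate) = 0.2·1 + 0.6·1 + 0.2·0 = 0.8
P(low | no certificate) = (0.2·1) / 0.8 = 0.2 / 0.8 = 0.25

0.250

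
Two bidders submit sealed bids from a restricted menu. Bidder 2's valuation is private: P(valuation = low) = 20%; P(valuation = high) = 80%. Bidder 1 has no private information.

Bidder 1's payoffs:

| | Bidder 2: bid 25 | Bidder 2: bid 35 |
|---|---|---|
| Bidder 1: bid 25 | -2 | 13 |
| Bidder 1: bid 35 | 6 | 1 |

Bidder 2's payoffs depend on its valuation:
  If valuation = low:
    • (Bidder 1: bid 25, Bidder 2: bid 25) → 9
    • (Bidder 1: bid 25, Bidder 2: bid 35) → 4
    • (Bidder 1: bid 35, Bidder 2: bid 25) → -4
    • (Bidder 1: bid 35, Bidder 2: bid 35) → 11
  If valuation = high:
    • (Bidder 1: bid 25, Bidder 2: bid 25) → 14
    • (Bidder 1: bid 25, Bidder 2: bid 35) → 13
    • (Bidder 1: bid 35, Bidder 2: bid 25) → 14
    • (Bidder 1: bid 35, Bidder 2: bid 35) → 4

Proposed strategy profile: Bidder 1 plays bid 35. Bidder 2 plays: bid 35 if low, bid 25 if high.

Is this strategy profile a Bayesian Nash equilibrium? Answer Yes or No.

A profile is a BNE iff every type of every player is best-responding given beliefs about the other side.
Bidder 1 plays bid 35: E[bid 35] = 0.2·(1) + 0.8·(6) = 5; E[bid 25] = 1. Best-responding. ✓
Bidder 2 (valuation low), facing bid 35: bid 25 gives -4, bid 35 gives 11. Proposed bid 35 is best. ✓
Bidder 2 (valuation high), facing bid 35: bid 25 gives 14, bid 35 gives 4. Proposed bid 25 is best. ✓

Yes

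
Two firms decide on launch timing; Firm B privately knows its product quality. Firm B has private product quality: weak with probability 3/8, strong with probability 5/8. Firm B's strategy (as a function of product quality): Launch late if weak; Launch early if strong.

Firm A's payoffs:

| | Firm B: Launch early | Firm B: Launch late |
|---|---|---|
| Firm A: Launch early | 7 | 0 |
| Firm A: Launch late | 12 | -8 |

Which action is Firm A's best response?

Launch late

Compute Firm A's expected payoff for each action, taking the expectation over Firm B's type.
E[Launch early] = 3/8·(0) + 5/8·(7) = 35/8
E[Launch late] = 3/8·(-8) + 5/8·(12) = 9/2
Best response: Launch late (9/2 is the largest).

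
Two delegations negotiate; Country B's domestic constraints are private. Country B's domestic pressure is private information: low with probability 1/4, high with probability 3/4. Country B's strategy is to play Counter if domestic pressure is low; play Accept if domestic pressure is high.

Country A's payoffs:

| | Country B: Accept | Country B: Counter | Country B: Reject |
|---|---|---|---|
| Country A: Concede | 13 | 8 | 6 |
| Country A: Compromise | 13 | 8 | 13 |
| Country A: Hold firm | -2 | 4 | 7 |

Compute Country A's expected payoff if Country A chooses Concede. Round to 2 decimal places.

11.75

E[Concede] = 1/4·8 + 3/4·13 = 2 + 39/4 = 47/4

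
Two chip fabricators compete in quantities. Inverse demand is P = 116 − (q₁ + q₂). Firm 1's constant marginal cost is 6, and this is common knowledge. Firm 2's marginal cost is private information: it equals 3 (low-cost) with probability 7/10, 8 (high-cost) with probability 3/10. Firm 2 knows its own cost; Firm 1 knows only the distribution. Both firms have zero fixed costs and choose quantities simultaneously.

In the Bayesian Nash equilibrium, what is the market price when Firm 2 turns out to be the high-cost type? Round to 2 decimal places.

43.92

Type-c best response for Firm 2: q₂(c) = (116 − c)/2 − q₁/2.
Firm 1 maximizes expected profit; its first-order condition is 116 − 2q₁ − E[q₂] − 6 = 0.
Substituting E[q₂] and solving: E[c₂] = 4.5, so q₁ = (116 − 2·6 + 4.5)/3 = 36.1667.
q₂(high-cost) = 35.9167, so P = 116 − (36.1667 + 35.9167) = 43.9167.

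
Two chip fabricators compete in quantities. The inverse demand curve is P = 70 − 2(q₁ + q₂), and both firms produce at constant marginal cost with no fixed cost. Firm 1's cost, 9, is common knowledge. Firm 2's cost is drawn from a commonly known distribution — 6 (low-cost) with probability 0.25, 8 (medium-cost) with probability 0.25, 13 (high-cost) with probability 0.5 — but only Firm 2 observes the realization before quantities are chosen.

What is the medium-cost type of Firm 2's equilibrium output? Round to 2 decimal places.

10.33

Type-c best response for Firm 2: q₂(c) = (70 − c)/4 − q₁/2.
Firm 1 maximizes expected profit; its first-order condition is 70 − 4q₁ − 2E[q₂] − 9 = 0.
Substituting E[q₂] and solving: E[c₂] = 10, so q₁ = (70 − 2·9 + 10)/6 = 10.3333.
q₂(medium-cost) = (70 − 8 − 2·10.3333)/4 = 10.3333.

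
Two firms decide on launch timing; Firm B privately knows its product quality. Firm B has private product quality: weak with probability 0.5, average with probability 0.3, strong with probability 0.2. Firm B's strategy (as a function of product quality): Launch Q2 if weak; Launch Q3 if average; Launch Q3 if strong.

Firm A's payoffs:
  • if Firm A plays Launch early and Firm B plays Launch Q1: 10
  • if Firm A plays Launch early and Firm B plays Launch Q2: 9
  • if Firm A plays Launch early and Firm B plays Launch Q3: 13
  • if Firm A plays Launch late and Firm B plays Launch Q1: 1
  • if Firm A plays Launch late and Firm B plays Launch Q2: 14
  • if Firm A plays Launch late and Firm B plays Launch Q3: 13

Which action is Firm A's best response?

Launch late

E[Launch early] = 0.5·(9) + 0.3·(13) + 0.2·(13) = 11
E[Launch late] = 0.5·(14) + 0.3·(13) + 0.2·(13) = 13.5
Best response: Launch late (13.5 is the largest).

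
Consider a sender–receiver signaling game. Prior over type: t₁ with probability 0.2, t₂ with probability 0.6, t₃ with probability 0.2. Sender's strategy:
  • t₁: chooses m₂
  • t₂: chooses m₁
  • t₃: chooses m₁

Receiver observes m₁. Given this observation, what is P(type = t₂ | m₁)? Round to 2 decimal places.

Apply Bayes' rule using the sender's strategy as the likelihood.
P(m₁) = 0.2·0 + 0.6·1 + 0.2·1 = 0.8
P(t₂ | m₁) = (0.6·1) / 0.8 = 0.6 / 0.8 = 0.75

0.75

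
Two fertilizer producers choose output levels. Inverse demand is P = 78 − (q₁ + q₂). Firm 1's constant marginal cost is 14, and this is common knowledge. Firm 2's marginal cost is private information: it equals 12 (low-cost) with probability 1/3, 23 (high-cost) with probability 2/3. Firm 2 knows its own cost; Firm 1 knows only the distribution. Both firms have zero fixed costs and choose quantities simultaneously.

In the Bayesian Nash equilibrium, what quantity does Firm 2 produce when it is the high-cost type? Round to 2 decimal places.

15.94

Firm 2 with cost c maximizes (78 − (q₁+q₂) − c)·q₂, giving q₂(c) = (78 − c − q₁)/2.
E[c₂] = 1/3·12 + 2/3·23 = 19.3333
Firm 1's FOC against E[q₂] yields q₁ = (78 − 2·14 + E[c₂])/3 = (78 − 28 + 19.3333)/3 = 23.1111.
q₂(high-cost) = (78 − 23 − 23.1111)/2 = 15.9444.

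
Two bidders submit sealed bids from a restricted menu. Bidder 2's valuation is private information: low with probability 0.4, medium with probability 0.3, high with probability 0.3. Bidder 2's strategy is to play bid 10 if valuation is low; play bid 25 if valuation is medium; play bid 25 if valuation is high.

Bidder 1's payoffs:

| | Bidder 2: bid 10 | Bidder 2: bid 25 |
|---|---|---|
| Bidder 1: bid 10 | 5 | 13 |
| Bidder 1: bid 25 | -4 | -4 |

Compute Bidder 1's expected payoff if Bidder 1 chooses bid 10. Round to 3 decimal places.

9.800

Take the expectation over Bidder 2's valuation, weighting each type's action by its prior probability.
E[bid 10] = 0.4·5 + 0.3·13 + 0.3·13 = 2 + 3.9 + 3.9 = 9.8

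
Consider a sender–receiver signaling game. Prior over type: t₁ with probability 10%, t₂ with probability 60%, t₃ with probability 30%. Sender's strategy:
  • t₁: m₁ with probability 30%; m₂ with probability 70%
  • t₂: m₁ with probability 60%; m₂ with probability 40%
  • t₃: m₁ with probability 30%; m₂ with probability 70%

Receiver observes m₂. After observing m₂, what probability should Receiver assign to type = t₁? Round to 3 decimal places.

Apply Bayes' rule using the sender's strategy as the likelihood.
P(m₂) = 0.1·0.7 + 0.6·0.4 + 0.3·0.7 = 0.52
P(t₁ | m₂) = (0.1·0.7) / 0.52 = 0.07 / 0.52 = 0.134615

0.135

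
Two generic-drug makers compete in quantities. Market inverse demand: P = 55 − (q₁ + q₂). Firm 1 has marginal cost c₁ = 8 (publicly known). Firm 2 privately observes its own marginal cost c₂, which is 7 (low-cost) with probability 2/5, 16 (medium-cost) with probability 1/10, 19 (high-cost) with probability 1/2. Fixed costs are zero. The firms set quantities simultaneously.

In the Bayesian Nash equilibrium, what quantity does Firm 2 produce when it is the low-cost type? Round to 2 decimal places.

15.18

Each type of Firm 2 best-responds to q₁; Firm 1 best-responds to the expected q₂ over Firm 2's types.
Firm 2 with cost c maximizes (55 − (q₁+q₂) − c)·q₂, giving q₂(c) = (55 − c − q₁)/2.
E[c₂] = 2/5·7 + 1/10·16 + 1/2·19 = 13.9
Firm 1's FOC against E[q₂] yields q₁ = (55 − 2·8 + E[c₂])/3 = (55 − 16 + 13.9)/3 = 17.6333.
q₂(low-cost) = (55 − 7 − 17.6333)/2 = 15.1833.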